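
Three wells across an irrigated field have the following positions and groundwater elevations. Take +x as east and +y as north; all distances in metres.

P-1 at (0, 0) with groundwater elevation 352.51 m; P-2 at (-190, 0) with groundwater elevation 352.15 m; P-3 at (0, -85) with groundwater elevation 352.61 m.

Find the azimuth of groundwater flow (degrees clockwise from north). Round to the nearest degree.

302°

∂h/∂x = (352.15 − 352.51) / (-190 − 0) = +0.001895
∂h/∂y = (352.61 − 352.51) / (-85 − 0) = -0.001176
Flow direction (−∇h) has components (-0.001895 E, +0.001176 N).
Azimuth = atan2(E, N) = atan2(-0.001895, +0.001176) = 301.8° ≈ 302°.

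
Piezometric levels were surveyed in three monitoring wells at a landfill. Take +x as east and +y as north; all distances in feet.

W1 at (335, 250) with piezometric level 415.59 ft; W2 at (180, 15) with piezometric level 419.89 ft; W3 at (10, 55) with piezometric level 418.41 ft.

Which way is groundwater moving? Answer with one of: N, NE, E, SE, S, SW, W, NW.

With h = a·x + b·y + c and W1 as origin, the differences give:
  (-155)·a + (-235)·b = +4.30
  (-325)·a + (-195)·b = +2.82
Eliminate b (×(-195) and ×(-235), subtract): -46150·a = -175.800 → a = ∂h/∂x = +0.003809
Back-substitute: b = ∂h/∂y = -0.02081.
Flow = −∇h = (-0.003809 east, +0.02081 north), which points north.

N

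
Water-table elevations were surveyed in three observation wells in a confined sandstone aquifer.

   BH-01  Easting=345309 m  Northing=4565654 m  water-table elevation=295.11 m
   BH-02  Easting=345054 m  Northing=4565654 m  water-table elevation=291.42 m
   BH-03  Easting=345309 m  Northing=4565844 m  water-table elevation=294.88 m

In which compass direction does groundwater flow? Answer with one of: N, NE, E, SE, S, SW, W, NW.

W

∂h/∂x = (291.42 − 295.11) / (345054 − 345309) = +0.01447
∂h/∂y = (294.88 − 295.11) / (4565844 − 4565654) = -0.001211
Flow = −∇h = (-0.01447 east, +0.001211 north), which points west.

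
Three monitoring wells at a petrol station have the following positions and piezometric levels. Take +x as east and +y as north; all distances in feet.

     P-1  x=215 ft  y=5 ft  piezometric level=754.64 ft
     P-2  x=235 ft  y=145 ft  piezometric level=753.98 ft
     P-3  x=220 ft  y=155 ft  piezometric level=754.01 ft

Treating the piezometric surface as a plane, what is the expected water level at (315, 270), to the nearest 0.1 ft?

753.1 ft

Differences from P-1: to P-2 (Δx, Δy, Δh) = (20, 140, -0.66); to P-3 = (5, 150, -0.63).
Solve a·Δx + b·Δy = Δh: det = 20·150 − 5·140 = 2300.
∂h/∂x = [(-0.66)·150 − (-0.63)·140] / 2300 = -0.004696
∂h/∂y = [20·(-0.63) − 5·(-0.66)] / 2300 = -0.004043
h(315, 270) = 754.64 + (-0.004696)·(100) + (-0.004043)·(265) = 754.64 -0.470 -1.072 = 753.099 ft.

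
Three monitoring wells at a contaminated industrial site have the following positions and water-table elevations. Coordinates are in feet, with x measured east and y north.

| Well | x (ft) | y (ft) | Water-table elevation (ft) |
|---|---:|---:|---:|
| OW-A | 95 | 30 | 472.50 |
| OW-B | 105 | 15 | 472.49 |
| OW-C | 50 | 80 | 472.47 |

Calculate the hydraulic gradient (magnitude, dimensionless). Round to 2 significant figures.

0.0069

Taking OW-A as reference: OW-B−OW-A = (10, -15, -0.01); OW-C−OW-A = (-45, 50, -0.03).
Solve a·Δx + b·Δy = Δh: det = 10·50 − (-45)·(-15) = -175.
∂h/∂x = [(-0.01)·50 − (-0.03)·(-15)] / -175 = +0.005429
∂h/∂y = [10·(-0.03) − (-45)·(-0.01)] / -175 = +0.004286
|∇h| = √(0.005429² + 0.004286²) = 0.006917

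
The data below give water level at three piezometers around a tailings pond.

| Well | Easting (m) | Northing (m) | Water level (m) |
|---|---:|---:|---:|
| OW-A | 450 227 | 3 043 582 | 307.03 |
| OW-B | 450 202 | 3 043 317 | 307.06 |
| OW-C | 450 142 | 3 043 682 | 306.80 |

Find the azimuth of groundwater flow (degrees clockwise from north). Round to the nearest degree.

Three-point gradient (reference OW-A): Δ to OW-B = (-25, -265, +0.03), Δ to OW-C = (-85, 100, -0.23).
∂h/∂x = +0.002316, ∂h/∂y = -0.0003317 (det = -25025).
Flow direction (−∇h) has components (-0.002316 E, +0.0003317 N).
Azimuth = atan2(E, N) = atan2(-0.002316, +0.0003317) = 278.2° ≈ 278°.

278°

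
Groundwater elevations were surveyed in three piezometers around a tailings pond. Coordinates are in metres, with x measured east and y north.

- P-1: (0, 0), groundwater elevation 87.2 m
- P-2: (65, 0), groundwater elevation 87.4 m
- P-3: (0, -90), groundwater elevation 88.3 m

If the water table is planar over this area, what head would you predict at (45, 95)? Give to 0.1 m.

∂h/∂x = (87.4 − 87.2) / (65 − 0) = +0.003077
∂h/∂y = (88.3 − 87.2) / (-90 − 0) = -0.01222
h(45, 95) = 87.2 + (+0.003077)·(45) + (-0.01222)·(95) = 87.2 +0.138 -1.161 = 86.177 m.

86.2 m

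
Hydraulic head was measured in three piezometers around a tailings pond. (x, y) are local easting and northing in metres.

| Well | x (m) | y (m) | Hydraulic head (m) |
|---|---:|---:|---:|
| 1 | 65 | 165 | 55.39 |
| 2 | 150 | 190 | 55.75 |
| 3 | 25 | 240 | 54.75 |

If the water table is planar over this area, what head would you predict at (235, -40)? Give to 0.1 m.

57.5 m

Three-point gradient (reference 1): Δ to 2 = (85, 25, +0.36), Δ to 3 = (-40, 75, -0.64).
∂h/∂x = +0.005831, ∂h/∂y = -0.005424 (det = 7375).
h(235, -40) = 55.39 + (+0.005831)·(170) + (-0.005424)·(-205) = 55.39 +0.991 +1.112 = 57.493 m.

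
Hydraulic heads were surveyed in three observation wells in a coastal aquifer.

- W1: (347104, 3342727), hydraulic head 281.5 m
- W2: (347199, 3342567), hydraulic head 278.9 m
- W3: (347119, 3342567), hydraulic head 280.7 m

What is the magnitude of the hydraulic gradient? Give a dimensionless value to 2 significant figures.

Differences from W1: to W2 (Δx, Δy, Δh) = (95, -160, -2.6); to W3 = (15, -160, -0.8).
Determinant of the coordinate differences = 95·(-160) − 15·(-160) = -12800.
∂h/∂x = [(-2.6)·(-160) − (-0.8)·(-160)] / -12800 = -0.02250
∂h/∂y = [95·(-0.8) − 15·(-2.6)] / -12800 = +0.002891
|∇h| = √(-0.02250² + 0.002891²) = 0.02268

0.023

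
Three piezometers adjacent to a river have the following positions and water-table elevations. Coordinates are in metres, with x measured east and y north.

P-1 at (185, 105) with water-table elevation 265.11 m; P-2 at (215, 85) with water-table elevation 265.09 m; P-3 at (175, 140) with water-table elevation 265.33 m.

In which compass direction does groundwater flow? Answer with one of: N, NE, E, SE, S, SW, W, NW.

With h = a·x + b·y + c and P-1 as origin, the differences give:
  30·a + (-20)·b = -0.02
  (-10)·a + 35·b = +0.22
Eliminate b (×35 and ×(-20), subtract): 850·a = 3.700 → a = ∂h/∂x = +0.004353
Back-substitute: b = ∂h/∂y = +0.007529.
Flow = −∇h = (-0.004353 east, -0.007529 north), which points southwest.

SW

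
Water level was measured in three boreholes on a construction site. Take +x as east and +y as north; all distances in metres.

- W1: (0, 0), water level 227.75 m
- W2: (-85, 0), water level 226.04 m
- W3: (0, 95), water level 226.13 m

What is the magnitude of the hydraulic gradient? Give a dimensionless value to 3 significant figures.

∂h/∂x = (226.04 − 227.75) / (-85 − 0) = +0.02012
∂h/∂y = (226.13 − 227.75) / (95 − 0) = -0.01705
|∇h| = √(0.02012² + -0.01705²) = 0.02637

0.0264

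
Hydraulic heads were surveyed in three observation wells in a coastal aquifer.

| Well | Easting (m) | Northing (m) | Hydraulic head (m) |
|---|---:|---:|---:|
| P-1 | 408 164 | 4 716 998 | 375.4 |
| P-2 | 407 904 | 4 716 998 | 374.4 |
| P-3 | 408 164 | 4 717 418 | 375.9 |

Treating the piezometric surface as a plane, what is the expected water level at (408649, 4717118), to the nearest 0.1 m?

377.4 m

∂h/∂x = (374.4 − 375.4) / (407904 − 408164) = +0.003846
∂h/∂y = (375.9 − 375.4) / (4717418 − 4716998) = +0.001190
h(408649, 4717118) = 375.4 + (+0.003846)·(485) + (+0.001190)·(120) = 375.4 +1.865 +0.143 = 377.408 m.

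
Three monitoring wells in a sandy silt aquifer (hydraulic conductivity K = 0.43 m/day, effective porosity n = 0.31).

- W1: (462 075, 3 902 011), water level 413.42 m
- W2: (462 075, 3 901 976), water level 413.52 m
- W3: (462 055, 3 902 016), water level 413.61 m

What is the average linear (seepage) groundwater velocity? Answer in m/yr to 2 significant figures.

5.4 m/yr

Taking W1 as reference: W2−W1 = (0, -35, +0.10); W3−W1 = (-20, 5, +0.19).
Solve a·Δx + b·Δy = Δh: det = 0·5 − (-20)·(-35) = -700.
∂h/∂x = [(+0.10)·5 − (+0.19)·(-35)] / -700 = -0.01021
∂h/∂y = [0·(+0.19) − (-20)·(+0.10)] / -700 = -0.002857
|∇h| = √(-0.01021² + -0.002857²) = 0.0106
Seepage velocity v = K·i/n = 0.43 × 0.0106 / 0.31 = 0.0147 m/day = 5.369 m/yr.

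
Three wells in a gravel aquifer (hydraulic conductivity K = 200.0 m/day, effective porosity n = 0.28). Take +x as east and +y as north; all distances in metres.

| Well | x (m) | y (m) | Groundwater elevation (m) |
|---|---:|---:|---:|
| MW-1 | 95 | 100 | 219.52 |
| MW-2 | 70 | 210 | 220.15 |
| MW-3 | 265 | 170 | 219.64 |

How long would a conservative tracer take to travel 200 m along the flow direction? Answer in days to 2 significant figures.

Differences from MW-1: to MW-2 (Δx, Δy, Δh) = (-25, 110, +0.63); to MW-3 = (170, 70, +0.12).
Determinant of the coordinate differences = (-25)·70 − 170·110 = -20450.
∂h/∂x = [(+0.63)·70 − (+0.12)·110] / -20450 = -0.001511
∂h/∂y = [(-25)·(+0.12) − 170·(+0.63)] / -20450 = +0.005384
|∇h| = √(-0.001511² + 0.005384²) = 0.005592
Seepage velocity v = K·i/n = 200.0 × 0.005592 / 0.28 = 3.994 m/day.
t = 200 / 3.994 = 50.08 days.

50 days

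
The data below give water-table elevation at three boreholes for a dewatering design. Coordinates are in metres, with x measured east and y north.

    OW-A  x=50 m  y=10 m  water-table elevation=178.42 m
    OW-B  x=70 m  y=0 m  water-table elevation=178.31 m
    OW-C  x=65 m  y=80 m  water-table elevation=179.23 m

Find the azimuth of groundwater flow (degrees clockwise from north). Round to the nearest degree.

181°

Differences from OW-A: to OW-B (Δx, Δy, Δh) = (20, -10, -0.11); to OW-C = (15, 70, +0.81).
Determinant of the coordinate differences = 20·70 − 15·(-10) = 1550.
∂h/∂x = [(-0.11)·70 − (+0.81)·(-10)] / 1550 = +0.0002581
∂h/∂y = [20·(+0.81) − 15·(-0.11)] / 1550 = +0.01152
Flow direction (−∇h) has components (-0.0002581 E, -0.01152 N).
Azimuth = atan2(E, N) = atan2(-0.0002581, -0.01152) = 181.3° ≈ 181°.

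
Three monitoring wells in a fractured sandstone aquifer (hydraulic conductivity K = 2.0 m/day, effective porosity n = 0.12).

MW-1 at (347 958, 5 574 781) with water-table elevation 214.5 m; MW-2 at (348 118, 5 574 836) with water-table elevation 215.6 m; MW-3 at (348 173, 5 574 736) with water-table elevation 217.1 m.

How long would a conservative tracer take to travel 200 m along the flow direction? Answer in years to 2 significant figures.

2.4 years

Taking MW-1 as reference: MW-2−MW-1 = (160, 55, +1.1); MW-3−MW-1 = (215, -45, +2.6).
Solve a·Δx + b·Δy = Δh: det = 160·(-45) − 215·55 = -19025.
∂h/∂x = [(+1.1)·(-45) − (+2.6)·55] / -19025 = +0.01012
∂h/∂y = [160·(+2.6) − 215·(+1.1)] / -19025 = -0.009435
|∇h| = √(0.01012² + -0.009435²) = 0.01384
Seepage velocity v = K·i/n = 2.0 × 0.01384 / 0.12 = 0.2307 m/day.
t = 200 / 0.2307 = 866.9 days = 2.37 years.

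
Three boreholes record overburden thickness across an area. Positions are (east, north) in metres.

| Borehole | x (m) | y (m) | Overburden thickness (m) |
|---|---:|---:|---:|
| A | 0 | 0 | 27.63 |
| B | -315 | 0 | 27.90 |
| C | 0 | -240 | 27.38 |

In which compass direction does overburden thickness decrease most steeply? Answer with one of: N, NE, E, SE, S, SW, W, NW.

∂d/∂x = (27.90 − 27.63) / (-315 − 0) = -0.0008571
∂d/∂y = (27.38 − 27.63) / (-240 − 0) = +0.001042
Steepest decrease is along −∇f = (+0.0008571 E, -0.001042 N) → southeast.

SE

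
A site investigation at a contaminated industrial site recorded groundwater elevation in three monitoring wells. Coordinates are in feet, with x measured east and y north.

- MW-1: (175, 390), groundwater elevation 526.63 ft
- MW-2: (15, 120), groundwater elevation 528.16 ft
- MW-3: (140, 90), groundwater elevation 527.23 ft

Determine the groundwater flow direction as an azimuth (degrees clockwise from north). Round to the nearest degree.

082°

With h = a·x + b·y + c and MW-1 as origin, the differences give:
  (-160)·a + (-270)·b = +1.53
  (-35)·a + (-300)·b = +0.60
Eliminate b (×(-300) and ×(-270), subtract): 38550·a = -297.000 → a = ∂h/∂x = -0.007704
Back-substitute: b = ∂h/∂y = -0.001101.
Flow direction (−∇h) has components (+0.007704 E, +0.001101 N).
Azimuth = atan2(E, N) = atan2(+0.007704, +0.001101) = 81.9° ≈ 082°.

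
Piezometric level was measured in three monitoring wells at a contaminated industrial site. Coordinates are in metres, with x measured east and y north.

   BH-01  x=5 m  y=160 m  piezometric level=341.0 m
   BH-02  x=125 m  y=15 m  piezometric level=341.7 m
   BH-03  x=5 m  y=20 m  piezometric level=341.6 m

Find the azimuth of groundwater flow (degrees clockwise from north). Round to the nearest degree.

With h = a·x + b·y + c and BH-01 as origin, the differences give:
  120·a + (-145)·b = +0.7
  0·a + (-140)·b = +0.6
Eliminate b (×(-140) and ×(-145), subtract): -16800·a = -11.00 → a = ∂h/∂x = +0.0006548
Back-substitute: b = ∂h/∂y = -0.004286.
Flow direction (−∇h) has components (-0.0006548 E, +0.004286 N).
Azimuth = atan2(E, N) = atan2(-0.0006548, +0.004286) = 351.3° ≈ 351°.

351°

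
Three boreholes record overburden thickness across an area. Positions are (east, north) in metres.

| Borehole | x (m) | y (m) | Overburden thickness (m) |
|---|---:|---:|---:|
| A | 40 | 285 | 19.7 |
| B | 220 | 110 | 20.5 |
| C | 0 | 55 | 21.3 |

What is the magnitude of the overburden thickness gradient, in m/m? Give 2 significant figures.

With d = a·x + b·y + c and A as origin, the differences give:
  180·a + (-175)·b = +0.8
  (-40)·a + (-230)·b = +1.6
Eliminate b (×(-230) and ×(-175), subtract): -48400·a = 96.00 → a = ∂d/∂x = -0.001983
Back-substitute: b = ∂d/∂y = -0.006612.
|∇f| = √(-0.001983² + -0.006612²) = 0.006903 m/m

0.0069 m/m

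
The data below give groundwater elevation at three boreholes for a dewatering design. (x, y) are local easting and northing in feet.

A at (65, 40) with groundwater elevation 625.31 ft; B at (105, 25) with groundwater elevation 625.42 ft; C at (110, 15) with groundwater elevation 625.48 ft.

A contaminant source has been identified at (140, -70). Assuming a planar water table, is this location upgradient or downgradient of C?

upgradient

Three-point gradient (reference A): Δ to B = (40, -15, +0.11), Δ to C = (45, -25, +0.17).
∂h/∂x = +0.0006154, ∂h/∂y = -0.005692 (det = -325).
Head at (140, -70) = 625.31 + (+0.0006154)·(75) + (-0.005692)·(-110) = 625.98 ft.
That is higher than the 625.48 ft at C, so the point is upgradient.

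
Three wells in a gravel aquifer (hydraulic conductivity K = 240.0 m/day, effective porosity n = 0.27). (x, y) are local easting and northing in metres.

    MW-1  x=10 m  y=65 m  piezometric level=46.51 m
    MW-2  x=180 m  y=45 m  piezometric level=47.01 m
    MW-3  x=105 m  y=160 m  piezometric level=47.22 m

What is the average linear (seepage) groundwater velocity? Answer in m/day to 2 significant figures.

With h = a·x + b·y + c and MW-1 as origin, the differences give:
  170·a + (-20)·b = +0.50
  95·a + 95·b = +0.71
Eliminate b (×95 and ×(-20), subtract): 18050·a = 61.700 → a = ∂h/∂x = +0.003418
Back-substitute: b = ∂h/∂y = +0.004055.
|∇h| = √(0.003418² + 0.004055²) = 0.005303
Seepage velocity v = K·i/n = 240.0 × 0.005303 / 0.27 = 4.714 m/day.

4.7 m/day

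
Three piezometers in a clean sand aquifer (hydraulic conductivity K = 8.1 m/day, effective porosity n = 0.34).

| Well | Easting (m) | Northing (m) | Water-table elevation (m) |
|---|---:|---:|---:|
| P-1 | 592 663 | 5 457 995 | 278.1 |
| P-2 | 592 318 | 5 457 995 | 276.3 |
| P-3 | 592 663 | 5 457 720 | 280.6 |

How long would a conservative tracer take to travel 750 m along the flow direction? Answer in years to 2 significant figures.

8.2 years

∂h/∂x = (276.3 − 278.1) / (592318 − 592663) = +0.005217
∂h/∂y = (280.6 − 278.1) / (5457720 − 5457995) = -0.009091
|∇h| = √(0.005217² + -0.009091²) = 0.01048
Seepage velocity v = K·i/n = 8.1 × 0.01048 / 0.34 = 0.2497 m/day.
t = 750 / 0.2497 = 3004 days = 8.22 years.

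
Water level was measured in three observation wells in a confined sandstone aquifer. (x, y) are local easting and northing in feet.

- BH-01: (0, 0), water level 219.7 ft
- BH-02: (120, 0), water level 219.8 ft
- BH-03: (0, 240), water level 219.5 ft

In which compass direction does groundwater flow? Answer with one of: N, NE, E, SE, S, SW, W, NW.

NW

∂h/∂x = (219.8 − 219.7) / (120 − 0) = +0.0008333
∂h/∂y = (219.5 − 219.7) / (240 − 0) = -0.0008333
Flow = −∇h = (-0.0008333 east, +0.0008333 north), which points northwest.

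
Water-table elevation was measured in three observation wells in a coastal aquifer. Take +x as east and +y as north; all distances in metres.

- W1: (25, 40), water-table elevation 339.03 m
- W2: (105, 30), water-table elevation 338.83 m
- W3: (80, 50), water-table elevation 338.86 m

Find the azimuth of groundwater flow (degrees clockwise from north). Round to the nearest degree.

Taking W1 as reference: W2−W1 = (80, -10, -0.20); W3−W1 = (55, 10, -0.17).
Determinant of the coordinate differences = 80·10 − 55·(-10) = 1350.
∂h/∂x = [(-0.20)·10 − (-0.17)·(-10)] / 1350 = -0.002741
∂h/∂y = [80·(-0.17) − 55·(-0.20)] / 1350 = -0.001926
Flow direction (−∇h) has components (+0.002741 E, +0.001926 N).
Azimuth = atan2(E, N) = atan2(+0.002741, +0.001926) = 54.9° ≈ 055°.

055°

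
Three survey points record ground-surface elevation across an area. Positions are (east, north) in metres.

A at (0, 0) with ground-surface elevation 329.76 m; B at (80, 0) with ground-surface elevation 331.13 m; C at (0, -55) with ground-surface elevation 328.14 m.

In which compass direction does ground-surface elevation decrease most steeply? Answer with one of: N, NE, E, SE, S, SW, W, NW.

SW

∂z/∂x = (331.13 − 329.76) / (80 − 0) = +0.01713
∂z/∂y = (328.14 − 329.76) / (-55 − 0) = +0.02945
Steepest decrease is along −∇f = (-0.01713 E, -0.02945 N) → southwest.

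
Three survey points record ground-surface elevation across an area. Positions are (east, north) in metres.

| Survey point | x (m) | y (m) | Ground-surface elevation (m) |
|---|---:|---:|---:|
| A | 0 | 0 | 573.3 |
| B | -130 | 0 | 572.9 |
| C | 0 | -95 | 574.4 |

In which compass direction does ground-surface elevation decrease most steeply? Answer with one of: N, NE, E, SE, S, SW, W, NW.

∂z/∂x = (572.9 − 573.3) / (-130 − 0) = +0.003077
∂z/∂y = (574.4 − 573.3) / (-95 − 0) = -0.01158
Steepest decrease is along −∇f = (-0.003077 E, +0.01158 N) → north.

N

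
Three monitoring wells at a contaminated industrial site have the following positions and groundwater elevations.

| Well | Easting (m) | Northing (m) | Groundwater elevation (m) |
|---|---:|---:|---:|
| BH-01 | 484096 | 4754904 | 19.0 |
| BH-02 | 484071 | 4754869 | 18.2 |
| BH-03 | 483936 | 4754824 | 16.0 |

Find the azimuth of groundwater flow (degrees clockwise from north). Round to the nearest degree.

Differences from BH-01: to BH-02 (Δx, Δy, Δh) = (-25, -35, -0.8); to BH-03 = (-160, -80, -3.0).
Determinant of the coordinate differences = (-25)·(-80) − (-160)·(-35) = -3600.
∂h/∂x = [(-0.8)·(-80) − (-3.0)·(-35)] / -3600 = +0.01139
∂h/∂y = [(-25)·(-3.0) − (-160)·(-0.8)] / -3600 = +0.01472
Flow direction (−∇h) has components (-0.01139 E, -0.01472 N).
Azimuth = atan2(E, N) = atan2(-0.01139, -0.01472) = 217.7° ≈ 218°.

218°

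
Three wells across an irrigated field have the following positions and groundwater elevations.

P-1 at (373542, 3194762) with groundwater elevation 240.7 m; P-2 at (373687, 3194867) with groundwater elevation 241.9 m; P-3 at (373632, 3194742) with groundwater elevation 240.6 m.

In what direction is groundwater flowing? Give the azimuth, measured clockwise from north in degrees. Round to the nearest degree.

Differences from P-1: to P-2 (Δx, Δy, Δh) = (145, 105, +1.2); to P-3 = (90, -20, -0.1).
Determinant of the coordinate differences = 145·(-20) − 90·105 = -12350.
∂h/∂x = [(+1.2)·(-20) − (-0.1)·105] / -12350 = +0.001093
∂h/∂y = [145·(-0.1) − 90·(+1.2)] / -12350 = +0.009919
Flow direction (−∇h) has components (-0.001093 E, -0.009919 N).
Azimuth = atan2(E, N) = atan2(-0.001093, -0.009919) = 186.3° ≈ 186°.

186°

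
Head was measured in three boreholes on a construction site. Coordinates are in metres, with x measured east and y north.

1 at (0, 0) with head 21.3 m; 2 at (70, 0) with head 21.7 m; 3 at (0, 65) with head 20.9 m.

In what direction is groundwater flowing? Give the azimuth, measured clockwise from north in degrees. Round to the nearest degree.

317°

∂h/∂x = (21.7 − 21.3) / (70 − 0) = +0.005714
∂h/∂y = (20.9 − 21.3) / (65 − 0) = -0.006154
Flow direction (−∇h) has components (-0.005714 E, +0.006154 N).
Azimuth = atan2(E, N) = atan2(-0.005714, +0.006154) = 317.1° ≈ 317°.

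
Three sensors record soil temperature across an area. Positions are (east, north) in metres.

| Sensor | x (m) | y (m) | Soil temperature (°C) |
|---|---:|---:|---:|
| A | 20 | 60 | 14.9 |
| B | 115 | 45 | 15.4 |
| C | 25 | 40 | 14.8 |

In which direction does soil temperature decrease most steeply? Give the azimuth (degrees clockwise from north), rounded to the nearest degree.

With T = a·x + b·y + c and A as origin, the differences give:
  95·a + (-15)·b = +0.5
  5·a + (-20)·b = -0.1
Eliminate b (×(-20) and ×(-15), subtract): -1825·a = -11.50 → a = ∂T/∂x = +0.006301
Back-substitute: b = ∂T/∂y = +0.006575.
Steepest decrease is along −∇f: components (-0.006301 E, -0.006575 N).
Azimuth = atan2(-0.006301, -0.006575) = 223.8° ≈ 224°.

224°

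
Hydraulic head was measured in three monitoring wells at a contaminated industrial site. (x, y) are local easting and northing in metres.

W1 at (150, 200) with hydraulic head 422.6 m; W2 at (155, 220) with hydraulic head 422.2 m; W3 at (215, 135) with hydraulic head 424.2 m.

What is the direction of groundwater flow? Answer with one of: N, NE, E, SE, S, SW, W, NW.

Differences from W1: to W2 (Δx, Δy, Δh) = (5, 20, -0.4); to W3 = (65, -65, +1.6).
Determinant of the coordinate differences = 5·(-65) − 65·20 = -1625.
∂h/∂x = [(-0.4)·(-65) − (+1.6)·20] / -1625 = +0.003692
∂h/∂y = [5·(+1.6) − 65·(-0.4)] / -1625 = -0.02092
Flow = −∇h = (-0.003692 east, +0.02092 north), which points north.

N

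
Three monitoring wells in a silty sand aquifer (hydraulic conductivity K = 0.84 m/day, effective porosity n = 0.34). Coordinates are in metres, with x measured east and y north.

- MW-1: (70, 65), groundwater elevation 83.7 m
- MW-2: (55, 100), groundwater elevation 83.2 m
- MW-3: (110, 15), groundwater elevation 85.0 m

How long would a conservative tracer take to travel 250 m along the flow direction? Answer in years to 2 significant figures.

Differences from MW-1: to MW-2 (Δx, Δy, Δh) = (-15, 35, -0.5); to MW-3 = (40, -50, +1.3).
Solve a·Δx + b·Δy = Δh: det = (-15)·(-50) − 40·35 = -650.
∂h/∂x = [(-0.5)·(-50) − (+1.3)·35] / -650 = +0.03154
∂h/∂y = [(-15)·(+1.3) − 40·(-0.5)] / -650 = -0.0007692
|∇h| = √(0.03154² + -0.0007692²) = 0.03155
Seepage velocity v = K·i/n = 0.84 × 0.03155 / 0.34 = 0.07795 m/day.
t = 250 / 0.07795 = 3207 days = 8.78 years.

8.8 years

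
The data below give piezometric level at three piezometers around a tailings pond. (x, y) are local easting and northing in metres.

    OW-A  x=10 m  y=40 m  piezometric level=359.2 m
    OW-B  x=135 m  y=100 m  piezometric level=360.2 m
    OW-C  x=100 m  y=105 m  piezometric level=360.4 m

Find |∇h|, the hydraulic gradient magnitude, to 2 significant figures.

Taking OW-A as reference: OW-B−OW-A = (125, 60, +1.0); OW-C−OW-A = (90, 65, +1.2).
Determinant of the coordinate differences = 125·65 − 90·60 = 2725.
∂h/∂x = [(+1.0)·65 − (+1.2)·60] / 2725 = -0.002569
∂h/∂y = [125·(+1.2) − 90·(+1.0)] / 2725 = +0.02202
|∇h| = √(-0.002569² + 0.02202²) = 0.02217

0.022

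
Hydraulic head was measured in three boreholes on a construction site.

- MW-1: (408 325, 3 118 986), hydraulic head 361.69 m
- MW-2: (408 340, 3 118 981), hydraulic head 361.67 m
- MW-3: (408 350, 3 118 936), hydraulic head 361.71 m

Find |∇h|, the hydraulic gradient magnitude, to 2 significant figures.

0.0022

With h = a·x + b·y + c and MW-1 as origin, the differences give:
  15·a + (-5)·b = -0.02
  25·a + (-50)·b = +0.02
Eliminate b (×(-50) and ×(-5), subtract): -625·a = 1.100 → a = ∂h/∂x = -0.001760
Back-substitute: b = ∂h/∂y = -0.001280.
|∇h| = √(-0.001760² + -0.001280²) = 0.002176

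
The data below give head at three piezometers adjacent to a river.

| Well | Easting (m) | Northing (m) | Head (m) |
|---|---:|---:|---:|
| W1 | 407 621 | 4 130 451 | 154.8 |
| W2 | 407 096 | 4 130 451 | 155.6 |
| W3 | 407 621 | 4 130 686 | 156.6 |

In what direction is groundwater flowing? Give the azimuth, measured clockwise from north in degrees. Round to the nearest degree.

∂h/∂x = (155.6 − 154.8) / (407096 − 407621) = -0.001524
∂h/∂y = (156.6 − 154.8) / (4130686 − 4130451) = +0.007660
Flow direction (−∇h) has components (+0.001524 E, -0.007660 N).
Azimuth = atan2(E, N) = atan2(+0.001524, -0.007660) = 168.7° ≈ 169°.

169°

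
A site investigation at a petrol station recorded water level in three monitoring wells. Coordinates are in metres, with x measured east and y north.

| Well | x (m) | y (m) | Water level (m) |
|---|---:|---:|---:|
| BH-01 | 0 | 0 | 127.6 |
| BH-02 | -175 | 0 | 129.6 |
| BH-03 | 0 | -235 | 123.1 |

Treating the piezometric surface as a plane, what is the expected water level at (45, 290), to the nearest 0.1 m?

∂h/∂x = (129.6 − 127.6) / (-175 − 0) = -0.01143
∂h/∂y = (123.1 − 127.6) / (-235 − 0) = +0.01915
h(45, 290) = 127.6 + (-0.01143)·(45) + (+0.01915)·(290) = 127.6 -0.514 +5.553 = 132.639 m.

132.6 m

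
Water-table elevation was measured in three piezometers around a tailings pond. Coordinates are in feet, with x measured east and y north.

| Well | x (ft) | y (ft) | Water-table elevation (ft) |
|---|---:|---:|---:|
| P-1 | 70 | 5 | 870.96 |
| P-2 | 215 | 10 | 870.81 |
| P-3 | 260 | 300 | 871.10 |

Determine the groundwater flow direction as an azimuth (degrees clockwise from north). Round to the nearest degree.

With h = a·x + b·y + c and P-1 as origin, the differences give:
  145·a + 5·b = -0.15
  190·a + 295·b = +0.14
Eliminate b (×295 and ×5, subtract): 41825·a = -44.950 → a = ∂h/∂x = -0.001075
Back-substitute: b = ∂h/∂y = +0.001167.
Flow direction (−∇h) has components (+0.001075 E, -0.001167 N).
Azimuth = atan2(E, N) = atan2(+0.001075, -0.001167) = 137.4° ≈ 137°.

137°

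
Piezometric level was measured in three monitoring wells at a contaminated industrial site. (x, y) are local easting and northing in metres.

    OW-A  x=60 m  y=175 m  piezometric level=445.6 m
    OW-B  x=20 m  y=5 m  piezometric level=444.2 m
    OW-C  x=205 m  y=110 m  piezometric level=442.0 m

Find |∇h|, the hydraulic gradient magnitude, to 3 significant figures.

0.0230

With h = a·x + b·y + c and OW-A as origin, the differences give:
  (-40)·a + (-170)·b = -1.4
  145·a + (-65)·b = -3.6
Eliminate b (×(-65) and ×(-170), subtract): 27250·a = -521.00 → a = ∂h/∂x = -0.01912
Back-substitute: b = ∂h/∂y = +0.01273.
|∇h| = √(-0.01912² + 0.01273²) = 0.02297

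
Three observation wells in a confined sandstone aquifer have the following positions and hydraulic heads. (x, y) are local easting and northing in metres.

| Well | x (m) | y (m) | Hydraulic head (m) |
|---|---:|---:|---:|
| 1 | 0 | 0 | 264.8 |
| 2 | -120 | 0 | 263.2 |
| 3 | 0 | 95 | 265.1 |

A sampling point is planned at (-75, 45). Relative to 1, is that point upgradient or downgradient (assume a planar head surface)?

downgradient

∂h/∂x = (263.2 − 264.8) / (-120 − 0) = +0.01333
∂h/∂y = (265.1 − 264.8) / (95 − 0) = +0.003158
Head at (-75, 45) = 264.8 + (+0.01333)·(-75) + (+0.003158)·(45) = 263.94 m.
That is lower than the 264.8 m at 1, so the point is downgradient.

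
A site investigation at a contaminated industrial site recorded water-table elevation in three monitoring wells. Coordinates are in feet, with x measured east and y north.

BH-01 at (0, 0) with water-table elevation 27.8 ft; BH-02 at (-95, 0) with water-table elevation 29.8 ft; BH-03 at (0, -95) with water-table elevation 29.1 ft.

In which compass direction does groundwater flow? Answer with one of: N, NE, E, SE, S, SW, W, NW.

NE

∂h/∂x = (29.8 − 27.8) / (-95 − 0) = -0.02105
∂h/∂y = (29.1 − 27.8) / (-95 − 0) = -0.01368
Flow = −∇h = (+0.02105 east, +0.01368 north), which points northeast.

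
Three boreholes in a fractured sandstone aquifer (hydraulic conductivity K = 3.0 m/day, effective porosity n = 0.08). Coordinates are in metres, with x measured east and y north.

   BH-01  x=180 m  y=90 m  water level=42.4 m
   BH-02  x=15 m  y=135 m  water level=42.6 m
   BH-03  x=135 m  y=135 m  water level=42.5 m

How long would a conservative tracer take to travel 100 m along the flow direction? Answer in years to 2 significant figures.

With h = a·x + b·y + c and BH-01 as origin, the differences give:
  (-165)·a + 45·b = +0.2
  (-45)·a + 45·b = +0.1
Eliminate b (×45 and ×45, subtract): -5400·a = 4.50 → a = ∂h/∂x = -0.0008333
Back-substitute: b = ∂h/∂y = +0.001389.
|∇h| = √(-0.0008333² + 0.001389²) = 0.00162
Seepage velocity v = K·i/n = 3.0 × 0.00162 / 0.08 = 0.06075 m/day.
t = 100 / 0.06075 = 1646 days = 4.51 years.

4.5 years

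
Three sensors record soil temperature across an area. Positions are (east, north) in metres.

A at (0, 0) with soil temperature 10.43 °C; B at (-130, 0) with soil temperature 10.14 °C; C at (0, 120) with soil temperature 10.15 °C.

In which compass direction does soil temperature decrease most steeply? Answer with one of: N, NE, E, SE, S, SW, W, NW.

∂T/∂x = (10.14 − 10.43) / (-130 − 0) = +0.002231
∂T/∂y = (10.15 − 10.43) / (120 − 0) = -0.002333
Steepest decrease is along −∇f = (-0.002231 E, +0.002333 N) → northwest.

NW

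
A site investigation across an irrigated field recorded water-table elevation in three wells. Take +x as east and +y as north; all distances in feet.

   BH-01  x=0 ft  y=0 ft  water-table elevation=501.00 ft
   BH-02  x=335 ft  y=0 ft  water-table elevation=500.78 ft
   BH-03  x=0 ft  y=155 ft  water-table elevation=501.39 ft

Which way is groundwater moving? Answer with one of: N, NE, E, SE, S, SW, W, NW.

S

∂h/∂x = (500.78 − 501.00) / (335 − 0) = -0.0006567
∂h/∂y = (501.39 − 501.00) / (155 − 0) = +0.002516
Flow = −∇h = (+0.0006567 east, -0.002516 north), which points south.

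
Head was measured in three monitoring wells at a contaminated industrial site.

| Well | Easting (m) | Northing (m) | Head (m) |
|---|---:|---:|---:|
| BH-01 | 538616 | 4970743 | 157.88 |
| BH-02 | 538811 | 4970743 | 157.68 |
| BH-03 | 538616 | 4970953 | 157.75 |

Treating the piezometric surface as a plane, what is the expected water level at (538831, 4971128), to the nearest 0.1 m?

157.4 m

∂h/∂x = (157.68 − 157.88) / (538811 − 538616) = -0.001026
∂h/∂y = (157.75 − 157.88) / (4970953 − 4970743) = -0.0006190
h(538831, 4971128) = 157.88 + (-0.001026)·(215) + (-0.0006190)·(385) = 157.88 -0.221 -0.238 = 157.421 m.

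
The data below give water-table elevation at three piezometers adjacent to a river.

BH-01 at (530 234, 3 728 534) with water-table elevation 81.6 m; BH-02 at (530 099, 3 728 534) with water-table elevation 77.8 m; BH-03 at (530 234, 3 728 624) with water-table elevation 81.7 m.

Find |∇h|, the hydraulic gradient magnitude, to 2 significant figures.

0.028

∂h/∂x = (77.8 − 81.6) / (530099 − 530234) = +0.02815
∂h/∂y = (81.7 − 81.6) / (3728624 − 3728534) = +0.001111
|∇h| = √(0.02815² + 0.001111²) = 0.02817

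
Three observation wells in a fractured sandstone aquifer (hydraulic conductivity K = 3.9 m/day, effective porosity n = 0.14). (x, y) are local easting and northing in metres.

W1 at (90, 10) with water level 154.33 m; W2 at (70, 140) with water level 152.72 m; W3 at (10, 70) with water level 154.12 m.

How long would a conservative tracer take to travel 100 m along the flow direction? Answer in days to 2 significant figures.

Differences from W1: to W2 (Δx, Δy, Δh) = (-20, 130, -1.61); to W3 = (-80, 60, -0.21).
Solve a·Δx + b·Δy = Δh: det = (-20)·60 − (-80)·130 = 9200.
∂h/∂x = [(-1.61)·60 − (-0.21)·130] / 9200 = -0.007533
∂h/∂y = [(-20)·(-0.21) − (-80)·(-1.61)] / 9200 = -0.01354
|∇h| = √(-0.007533² + -0.01354²) = 0.01549
Seepage velocity v = K·i/n = 3.9 × 0.01549 / 0.14 = 0.4315 m/day.
t = 100 / 0.4315 = 231.7 days.

230 days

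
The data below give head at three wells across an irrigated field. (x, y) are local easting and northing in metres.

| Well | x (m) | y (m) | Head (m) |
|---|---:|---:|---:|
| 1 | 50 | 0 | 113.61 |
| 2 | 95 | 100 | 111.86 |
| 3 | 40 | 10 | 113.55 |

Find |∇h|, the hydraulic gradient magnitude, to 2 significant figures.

0.016

With h = a·x + b·y + c and 1 as origin, the differences give:
  45·a + 100·b = -1.75
  (-10)·a + 10·b = -0.06
Eliminate b (×10 and ×100, subtract): 1450·a = -11.500 → a = ∂h/∂x = -0.007931
Back-substitute: b = ∂h/∂y = -0.01393.
|∇h| = √(-0.007931² + -0.01393²) = 0.01603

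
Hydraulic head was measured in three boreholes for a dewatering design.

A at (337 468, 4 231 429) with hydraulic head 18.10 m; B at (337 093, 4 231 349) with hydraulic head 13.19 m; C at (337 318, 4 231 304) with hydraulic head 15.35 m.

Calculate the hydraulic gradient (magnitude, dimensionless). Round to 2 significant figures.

Differences from A: to B (Δx, Δy, Δh) = (-375, -80, -4.91); to C = (-150, -125, -2.75).
Determinant of the coordinate differences = (-375)·(-125) − (-150)·(-80) = 34875.
∂h/∂x = [(-4.91)·(-125) − (-2.75)·(-80)] / 34875 = +0.01129
∂h/∂y = [(-375)·(-2.75) − (-150)·(-4.91)] / 34875 = +0.008452
|∇h| = √(0.01129² + 0.008452²) = 0.0141

0.014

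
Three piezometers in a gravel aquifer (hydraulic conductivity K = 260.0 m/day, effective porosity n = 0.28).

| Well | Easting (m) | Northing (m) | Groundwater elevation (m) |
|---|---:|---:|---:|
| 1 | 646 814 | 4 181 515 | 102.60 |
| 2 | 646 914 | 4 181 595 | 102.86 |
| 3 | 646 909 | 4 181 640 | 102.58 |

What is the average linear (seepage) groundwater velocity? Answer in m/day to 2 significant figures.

8.2 m/day

Differences from 1: to 2 (Δx, Δy, Δh) = (100, 80, +0.26); to 3 = (95, 125, -0.02).
Determinant of the coordinate differences = 100·125 − 95·80 = 4900.
∂h/∂x = [(+0.26)·125 − (-0.02)·80] / 4900 = +0.006959
∂h/∂y = [100·(-0.02) − 95·(+0.26)] / 4900 = -0.005449
|∇h| = √(0.006959² + -0.005449²) = 0.008839
Seepage velocity v = K·i/n = 260.0 × 0.008839 / 0.28 = 8.208 m/day.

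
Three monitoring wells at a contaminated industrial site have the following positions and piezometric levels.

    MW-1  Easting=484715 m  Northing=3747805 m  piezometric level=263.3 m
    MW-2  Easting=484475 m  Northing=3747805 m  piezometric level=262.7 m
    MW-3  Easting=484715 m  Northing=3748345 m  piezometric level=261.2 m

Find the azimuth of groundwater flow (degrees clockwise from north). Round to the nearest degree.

327°

∂h/∂x = (262.7 − 263.3) / (484475 − 484715) = +0.002500
∂h/∂y = (261.2 − 263.3) / (3748345 − 3747805) = -0.003889
Flow direction (−∇h) has components (-0.002500 E, +0.003889 N).
Azimuth = atan2(E, N) = atan2(-0.002500, +0.003889) = 327.3° ≈ 327°.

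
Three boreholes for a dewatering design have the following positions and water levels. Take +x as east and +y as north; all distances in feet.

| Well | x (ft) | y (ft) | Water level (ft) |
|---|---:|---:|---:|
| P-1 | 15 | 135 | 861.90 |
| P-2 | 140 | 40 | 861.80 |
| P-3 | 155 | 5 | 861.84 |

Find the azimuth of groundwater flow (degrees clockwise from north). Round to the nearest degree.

Taking P-1 as reference: P-2−P-1 = (125, -95, -0.10); P-3−P-1 = (140, -130, -0.06).
Solve a·Δx + b·Δy = Δh: det = 125·(-130) − 140·(-95) = -2950.
∂h/∂x = [(-0.10)·(-130) − (-0.06)·(-95)] / -2950 = -0.002475
∂h/∂y = [125·(-0.06) − 140·(-0.10)] / -2950 = -0.002203
Flow direction (−∇h) has components (+0.002475 E, +0.002203 N).
Azimuth = atan2(E, N) = atan2(+0.002475, +0.002203) = 48.3° ≈ 048°.

048°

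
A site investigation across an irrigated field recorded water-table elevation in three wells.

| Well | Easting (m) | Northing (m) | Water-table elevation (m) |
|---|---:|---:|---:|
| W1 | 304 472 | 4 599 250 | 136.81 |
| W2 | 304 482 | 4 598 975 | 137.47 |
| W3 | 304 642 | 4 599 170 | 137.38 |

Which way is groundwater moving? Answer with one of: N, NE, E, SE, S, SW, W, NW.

With h = a·x + b·y + c and W1 as origin, the differences give:
  10·a + (-275)·b = +0.66
  170·a + (-80)·b = +0.57
Eliminate b (×(-80) and ×(-275), subtract): 45950·a = 103.950 → a = ∂h/∂x = +0.002262
Back-substitute: b = ∂h/∂y = -0.002318.
Flow = −∇h = (-0.002262 east, +0.002318 north), which points northwest.

NW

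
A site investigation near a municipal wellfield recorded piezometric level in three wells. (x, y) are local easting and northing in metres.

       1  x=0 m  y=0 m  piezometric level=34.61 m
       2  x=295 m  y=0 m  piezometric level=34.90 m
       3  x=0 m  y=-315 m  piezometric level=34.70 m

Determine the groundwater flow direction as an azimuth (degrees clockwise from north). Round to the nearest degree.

286°

∂h/∂x = (34.90 − 34.61) / (295 − 0) = +0.0009831
∂h/∂y = (34.70 − 34.61) / (-315 − 0) = -0.0002857
Flow direction (−∇h) has components (-0.0009831 E, +0.0002857 N).
Azimuth = atan2(E, N) = atan2(-0.0009831, +0.0002857) = 286.2° ≈ 286°.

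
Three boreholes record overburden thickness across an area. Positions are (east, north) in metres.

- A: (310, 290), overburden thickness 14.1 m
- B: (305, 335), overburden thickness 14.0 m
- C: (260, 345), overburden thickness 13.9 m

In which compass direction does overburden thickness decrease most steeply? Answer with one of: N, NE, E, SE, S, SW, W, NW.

Differences from A: to B (Δx, Δy, Δh) = (-5, 45, -0.1); to C = (-50, 55, -0.2).
Determinant of the coordinate differences = (-5)·55 − (-50)·45 = 1975.
∂d/∂x = [(-0.1)·55 − (-0.2)·45] / 1975 = +0.001772
∂d/∂y = [(-5)·(-0.2) − (-50)·(-0.1)] / 1975 = -0.002025
Steepest decrease is along −∇f = (-0.001772 E, +0.002025 N) → northwest.

NW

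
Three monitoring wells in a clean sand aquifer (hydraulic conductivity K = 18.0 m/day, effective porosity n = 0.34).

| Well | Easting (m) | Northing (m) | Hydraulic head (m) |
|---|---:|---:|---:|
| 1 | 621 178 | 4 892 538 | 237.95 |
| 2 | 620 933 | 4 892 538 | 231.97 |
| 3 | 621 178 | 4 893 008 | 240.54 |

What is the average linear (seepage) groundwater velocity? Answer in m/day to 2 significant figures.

∂h/∂x = (231.97 − 237.95) / (620933 − 621178) = +0.02441
∂h/∂y = (240.54 − 237.95) / (4893008 − 4892538) = +0.005511
|∇h| = √(0.02441² + 0.005511²) = 0.02502
Seepage velocity v = K·i/n = 18.0 × 0.02502 / 0.34 = 1.325 m/day.

1.3 m/day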